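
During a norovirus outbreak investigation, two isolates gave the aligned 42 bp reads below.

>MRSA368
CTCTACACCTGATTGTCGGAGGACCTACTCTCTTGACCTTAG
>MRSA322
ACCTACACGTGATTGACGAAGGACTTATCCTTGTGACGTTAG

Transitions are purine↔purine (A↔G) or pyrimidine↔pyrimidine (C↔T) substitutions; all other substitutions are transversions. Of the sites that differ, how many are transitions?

Differing sites — 1:C/A (Tv); 2:T/C (Ti); 9:C/G (Tv); 16:T/A (Tv); 19:G/A (Ti); 25:C/T (Ti); 28:C/T (Ti); 29:T/C (Ti); 32:C/T (Ti); 33:T/G (Tv); 38:C/G (Tv).
Of the 11 differences, 6 transitions and 5 transversions, so the answer is 6.

6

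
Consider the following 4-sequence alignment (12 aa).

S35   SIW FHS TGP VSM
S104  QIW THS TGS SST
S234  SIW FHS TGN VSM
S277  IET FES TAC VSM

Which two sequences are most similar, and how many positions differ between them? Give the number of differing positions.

1

Pairwise Hamming distances:
  S35 vs S104: 5
  S35 vs S234: 1
  S35 vs S277: 6
  S104 vs S234: 5
  S104 vs S277: 9
  S234 vs S277: 6
The smallest is 1, between S35 and S234.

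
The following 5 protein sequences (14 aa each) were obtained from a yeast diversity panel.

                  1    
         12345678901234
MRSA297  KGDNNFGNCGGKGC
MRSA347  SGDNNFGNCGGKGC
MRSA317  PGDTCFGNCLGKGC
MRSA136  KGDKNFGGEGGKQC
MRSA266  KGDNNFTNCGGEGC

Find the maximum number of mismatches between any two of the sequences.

Pairwise Hamming distances:
  MRSA297 vs MRSA347: 1
  MRSA297 vs MRSA317: 4
  MRSA297 vs MRSA136: 4
  MRSA297 vs MRSA266: 2
  MRSA347 vs MRSA317: 4
  MRSA347 vs MRSA136: 5
  MRSA347 vs MRSA266: 3
  MRSA317 vs MRSA136: 7
  MRSA317 vs MRSA266: 6
  MRSA136 vs MRSA266: 6
The largest is 7, between MRSA317 and MRSA136.

7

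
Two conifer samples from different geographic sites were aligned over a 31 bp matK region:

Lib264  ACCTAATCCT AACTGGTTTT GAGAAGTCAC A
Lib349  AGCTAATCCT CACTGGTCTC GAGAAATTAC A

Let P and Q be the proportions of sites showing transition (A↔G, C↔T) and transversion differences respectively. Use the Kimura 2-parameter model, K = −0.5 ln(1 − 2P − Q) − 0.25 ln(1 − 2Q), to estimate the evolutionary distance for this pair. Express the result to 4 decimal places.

0.2293

Mismatches occur at site 2 (C→G, transversion), site 11 (A→C, transversion), site 18 (T→C, transition), site 20 (T→C, transition), site 26 (G→A, transition), site 28 (C→T, transition).
Of the 6 differences, 4 transitions and 2 transversions over 31 sites: P = 4/31 = 0.129032, Q = 2/31 = 0.064516.
d = −0.5·ln(0.677420) − 0.25·ln(0.870968) = −0.5·(-0.389464) − 0.25·(-0.138150) = 0.2293.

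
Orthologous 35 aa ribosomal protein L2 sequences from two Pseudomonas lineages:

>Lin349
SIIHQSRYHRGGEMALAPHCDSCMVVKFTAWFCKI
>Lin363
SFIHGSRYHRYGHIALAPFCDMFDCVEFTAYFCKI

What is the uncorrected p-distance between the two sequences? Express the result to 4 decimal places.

0.3429

Differing sites — 2:I/F; 5:Q/G; 11:G/Y; 13:E/H; 14:M/I; 19:H/F; 22:S/M; 23:C/F; 24:M/D; 25:V/C; 27:K/E; 31:W/Y.
There are 12 differences over 35 sites, so p = 12/35 = 0.3429.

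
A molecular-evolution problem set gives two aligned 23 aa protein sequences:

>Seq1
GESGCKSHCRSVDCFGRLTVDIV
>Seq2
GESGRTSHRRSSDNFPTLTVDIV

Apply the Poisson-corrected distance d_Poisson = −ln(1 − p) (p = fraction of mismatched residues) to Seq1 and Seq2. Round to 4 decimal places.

0.3629

The sequences differ at positions 5 (C/R), 6 (K/T), 9 (C/R), 12 (V/S), 14 (C/N), 16 (G/P), 17 (R/T).
p = 7/23 = 0.304348.
d = −ln(1 − 0.304348) = −ln(0.695652) = 0.3629.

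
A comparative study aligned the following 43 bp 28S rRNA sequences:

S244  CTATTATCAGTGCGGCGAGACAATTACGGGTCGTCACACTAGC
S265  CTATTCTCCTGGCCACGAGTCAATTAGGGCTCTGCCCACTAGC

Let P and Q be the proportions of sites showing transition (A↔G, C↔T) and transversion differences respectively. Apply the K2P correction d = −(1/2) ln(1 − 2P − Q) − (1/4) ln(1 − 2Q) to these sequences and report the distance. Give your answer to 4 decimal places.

The sequences differ at positions 6 (A/C, transversion), 9 (A/C, transversion), 10 (G/T, transversion), 11 (T/G, transversion), 14 (G/C, transversion), 15 (G/A, transition), 20 (A/T, transversion), 27 (C/G, transversion), 30 (G/C, transversion), 33 (G/T, transversion), 34 (T/G, transversion), 36 (A/C, transversion).
Of the 12 differences, 1 transition and 11 transversions over 43 sites: P = 1/43 = 0.023256, Q = 11/43 = 0.255814.
d = −0.5·ln(0.697674) − 0.25·ln(0.488372) = −0.5·(-0.360003) − 0.25·(-0.716678) = 0.3592.

0.3592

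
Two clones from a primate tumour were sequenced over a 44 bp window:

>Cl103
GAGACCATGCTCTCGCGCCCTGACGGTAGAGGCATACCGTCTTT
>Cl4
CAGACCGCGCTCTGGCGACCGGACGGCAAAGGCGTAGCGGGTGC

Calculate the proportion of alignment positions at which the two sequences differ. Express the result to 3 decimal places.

Differing sites — 1:G/C; 7:A/G; 8:T/C; 14:C/G; 18:C/A; 21:T/G; 27:T/C; 29:G/A; 34:A/G; 37:C/G; 40:T/G; 41:C/G; 43:T/G; 44:T/C.
There are 14 differences over 44 sites, so p = 14/44 = 0.318.

0.318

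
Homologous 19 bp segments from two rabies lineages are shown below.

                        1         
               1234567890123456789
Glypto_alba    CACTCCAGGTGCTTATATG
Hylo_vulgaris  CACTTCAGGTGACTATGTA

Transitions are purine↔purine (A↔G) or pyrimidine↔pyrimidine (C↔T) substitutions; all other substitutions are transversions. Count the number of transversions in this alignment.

1

Differing sites — 5:C/T (Ti); 12:C/A (Tv); 13:T/C (Ti); 17:A/G (Ti); 19:G/A (Ti).
Of the 5 differences, 4 transitions and 1 transversion, so the answer is 1.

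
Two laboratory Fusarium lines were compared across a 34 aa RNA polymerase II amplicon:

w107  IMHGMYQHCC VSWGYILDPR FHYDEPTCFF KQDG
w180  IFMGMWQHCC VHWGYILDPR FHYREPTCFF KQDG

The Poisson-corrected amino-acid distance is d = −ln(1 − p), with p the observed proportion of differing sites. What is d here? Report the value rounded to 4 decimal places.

0.1591

Differing sites — 2:M/F; 3:H/M; 6:Y/W; 12:S/H; 24:D/R.
p = 5/34 = 0.147059.
d = −ln(1 − 0.147059) = −ln(0.852941) = 0.1591.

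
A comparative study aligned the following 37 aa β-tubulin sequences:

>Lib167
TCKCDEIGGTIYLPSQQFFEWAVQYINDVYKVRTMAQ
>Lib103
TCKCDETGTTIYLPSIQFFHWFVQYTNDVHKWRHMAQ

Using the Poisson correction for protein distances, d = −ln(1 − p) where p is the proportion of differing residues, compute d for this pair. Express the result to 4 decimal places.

0.2787

Mismatches occur at site 7 (I/T), site 9 (G/T), site 16 (Q/I), site 20 (E/H), site 22 (A/F), site 26 (I/T), site 30 (Y/H), site 32 (V/W), site 34 (T/H).
p = 9/37 = 0.243243.
d = −ln(1 − 0.243243) = −ln(0.756757) = 0.2787.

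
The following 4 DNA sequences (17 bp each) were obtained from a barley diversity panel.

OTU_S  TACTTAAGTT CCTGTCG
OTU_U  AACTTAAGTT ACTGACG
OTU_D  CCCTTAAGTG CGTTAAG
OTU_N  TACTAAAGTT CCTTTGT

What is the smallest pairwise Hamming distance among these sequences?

3

Pairwise Hamming distances:
  OTU_S vs OTU_U: 3
  OTU_S vs OTU_D: 7
  OTU_S vs OTU_N: 4
  OTU_U vs OTU_D: 7
  OTU_U vs OTU_N: 7
  OTU_D vs OTU_N: 8
The smallest is 3, between OTU_S and OTU_U.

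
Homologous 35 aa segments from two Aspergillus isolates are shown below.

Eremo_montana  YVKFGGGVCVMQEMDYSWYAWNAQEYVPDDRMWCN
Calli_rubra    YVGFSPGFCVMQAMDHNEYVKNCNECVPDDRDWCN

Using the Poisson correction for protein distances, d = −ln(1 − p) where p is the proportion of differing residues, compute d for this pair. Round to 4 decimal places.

0.5108

Differing sites — 3:K/G; 5:G/S; 6:G/P; 8:V/F; 13:E/A; 16:Y/H; 17:S/N; 18:W/E; 20:A/V; 21:W/K; 23:A/C; 24:Q/N; 26:Y/C; 32:M/D.
p = 14/35 = 0.400000.
d = −ln(1 − 0.400000) = −ln(0.600000) = 0.5108.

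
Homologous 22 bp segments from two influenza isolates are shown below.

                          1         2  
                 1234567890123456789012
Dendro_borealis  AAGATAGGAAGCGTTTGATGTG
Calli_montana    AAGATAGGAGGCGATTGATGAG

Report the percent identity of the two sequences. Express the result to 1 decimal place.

The sequences differ at positions 10 (A/G), 14 (T/A), 21 (T/A).
19 of the 22 sites match, so the percent identity is 19/22 × 100 = 86.4%.

86.4%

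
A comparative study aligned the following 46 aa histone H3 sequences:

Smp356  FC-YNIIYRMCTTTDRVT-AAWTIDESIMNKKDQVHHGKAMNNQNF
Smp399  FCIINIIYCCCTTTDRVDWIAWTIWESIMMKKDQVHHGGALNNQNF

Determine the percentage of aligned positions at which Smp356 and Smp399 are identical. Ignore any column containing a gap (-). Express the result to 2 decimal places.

Excluding the 2 gap columns leaves 44 comparable sites.
Mismatches occur at site 4 (Y↔I), site 9 (R↔C), site 10 (M↔C), site 18 (T↔D), site 20 (A↔I), site 25 (D↔W), site 30 (N↔M), site 39 (K↔G), site 41 (M↔L).
35 of the 44 comparable sites match, so the percent identity is 35/44 × 100 = 79.55%.

79.55%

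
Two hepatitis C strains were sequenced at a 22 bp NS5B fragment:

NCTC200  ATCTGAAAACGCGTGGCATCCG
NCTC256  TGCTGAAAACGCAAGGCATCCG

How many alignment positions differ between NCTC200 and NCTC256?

Mismatches occur at site 1 (A/T), site 2 (T/G), site 13 (G/A), site 14 (T/A).
That gives 4 mismatches out of 22 aligned sites, so the Hamming distance is 4.

4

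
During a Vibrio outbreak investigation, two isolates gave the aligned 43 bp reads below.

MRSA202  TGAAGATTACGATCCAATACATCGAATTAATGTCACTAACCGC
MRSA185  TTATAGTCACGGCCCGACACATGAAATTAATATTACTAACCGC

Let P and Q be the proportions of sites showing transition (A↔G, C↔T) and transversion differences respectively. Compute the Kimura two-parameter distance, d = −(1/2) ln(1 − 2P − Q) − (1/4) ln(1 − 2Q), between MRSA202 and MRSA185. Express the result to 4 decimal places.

0.4203

Mismatches occur at site 2 (G/T, transversion), site 4 (A/T, transversion), site 5 (G/A, transition), site 6 (A/G, transition), site 8 (T/C, transition), site 12 (A/G, transition), site 13 (T/C, transition), site 16 (A/G, transition), site 18 (T/C, transition), site 23 (C/G, transversion), site 24 (G/A, transition), site 32 (G/A, transition), site 34 (C/T, transition).
Of the 13 differences, 10 transitions and 3 transversions over 43 sites: P = 10/43 = 0.232558, Q = 3/43 = 0.069767.
d = −0.5·ln(0.465117) − 0.25·ln(0.860466) = −0.5·(-0.765466) − 0.25·(-0.150281) = 0.4203.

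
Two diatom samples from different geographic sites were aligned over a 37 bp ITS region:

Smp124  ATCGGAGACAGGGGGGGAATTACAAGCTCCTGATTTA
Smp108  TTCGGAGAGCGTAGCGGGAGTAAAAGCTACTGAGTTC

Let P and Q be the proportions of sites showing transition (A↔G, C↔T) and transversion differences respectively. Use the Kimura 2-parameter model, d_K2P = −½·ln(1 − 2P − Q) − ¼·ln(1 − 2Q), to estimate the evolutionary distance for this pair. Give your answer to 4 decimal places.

0.4321

The sequences differ at positions 1 (A/T, transversion), 9 (C/G, transversion), 10 (A/C, transversion), 12 (G/T, transversion), 13 (G/A, transition), 15 (G/C, transversion), 18 (A/G, transition), 20 (T/G, transversion), 23 (C/A, transversion), 29 (C/A, transversion), 34 (T/G, transversion), 37 (A/C, transversion).
Of the 12 differences, 2 transitions and 10 transversions over 37 sites: P = 2/37 = 0.054054, Q = 10/37 = 0.270270.
d = −0.5·ln(0.621622) − 0.25·ln(0.459460) = −0.5·(-0.475423) − 0.25·(-0.777703) = 0.4321.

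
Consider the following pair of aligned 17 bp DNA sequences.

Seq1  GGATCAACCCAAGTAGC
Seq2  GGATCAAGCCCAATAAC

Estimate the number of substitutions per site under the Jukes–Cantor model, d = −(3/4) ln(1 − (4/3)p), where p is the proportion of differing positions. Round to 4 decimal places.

0.2824

Differing sites — 8:C/G; 11:A/C; 13:G/A; 16:G/A.
p = 4/17 = 0.235294.
d = −0.75 · ln(1 − (4/3)·0.235294) = −0.75 · ln(0.686275) = −0.75 · (-0.376477) = 0.2824.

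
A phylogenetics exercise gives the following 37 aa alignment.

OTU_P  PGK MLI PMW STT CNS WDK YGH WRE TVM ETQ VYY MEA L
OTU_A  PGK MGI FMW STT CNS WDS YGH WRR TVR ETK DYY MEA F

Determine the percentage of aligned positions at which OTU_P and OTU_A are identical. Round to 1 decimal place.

Differing sites — 5:L/G; 7:P/F; 18:K/S; 24:E/R; 27:M/R; 30:Q/K; 31:V/D; 37:L/F.
29 of the 37 sites match, so the percent identity is 29/37 × 100 = 78.4%.

78.4%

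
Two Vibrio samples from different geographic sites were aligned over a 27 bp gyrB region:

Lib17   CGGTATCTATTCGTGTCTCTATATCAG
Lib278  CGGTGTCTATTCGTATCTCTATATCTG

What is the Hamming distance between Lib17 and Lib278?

Differing sites — 5:A/G; 15:G/A; 26:A/T.
That gives 3 mismatches out of 27 aligned sites, so the Hamming distance is 3.

3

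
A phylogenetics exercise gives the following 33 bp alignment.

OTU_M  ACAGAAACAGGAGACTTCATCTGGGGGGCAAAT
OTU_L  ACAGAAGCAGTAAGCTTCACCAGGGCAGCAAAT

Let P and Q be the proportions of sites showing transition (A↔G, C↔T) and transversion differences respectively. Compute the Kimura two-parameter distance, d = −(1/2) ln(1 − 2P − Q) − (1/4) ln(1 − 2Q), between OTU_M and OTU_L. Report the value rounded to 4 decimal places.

Mismatches occur at site 7 (A/G, transition), site 11 (G/T, transversion), site 13 (G/A, transition), site 14 (A/G, transition), site 20 (T/C, transition), site 22 (T/A, transversion), site 26 (G/C, transversion), site 27 (G/A, transition).
Of the 8 differences, 5 transitions and 3 transversions over 33 sites: P = 5/33 = 0.151515, Q = 3/33 = 0.090909.
d = −0.5·ln(0.606061) − 0.25·ln(0.818182) = −0.5·(-0.500775) − 0.25·(-0.200670) = 0.3006.

0.3006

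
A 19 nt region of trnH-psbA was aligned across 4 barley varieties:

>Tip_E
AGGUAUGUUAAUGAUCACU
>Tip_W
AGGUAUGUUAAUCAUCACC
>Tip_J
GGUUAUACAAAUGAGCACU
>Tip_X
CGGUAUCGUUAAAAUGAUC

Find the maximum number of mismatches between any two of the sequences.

Pairwise Hamming distances:
  Tip_E vs Tip_W: 2
  Tip_E vs Tip_J: 6
  Tip_E vs Tip_X: 9
  Tip_W vs Tip_J: 8
  Tip_W vs Tip_X: 8
  Tip_J vs Tip_X: 12
The largest is 12, between Tip_J and Tip_X.

12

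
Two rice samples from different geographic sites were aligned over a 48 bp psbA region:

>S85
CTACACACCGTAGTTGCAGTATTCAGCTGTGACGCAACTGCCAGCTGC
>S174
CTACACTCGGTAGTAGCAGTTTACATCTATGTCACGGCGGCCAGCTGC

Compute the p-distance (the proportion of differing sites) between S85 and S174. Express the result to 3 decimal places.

The sequences differ at positions 7 (A/T), 9 (C/G), 15 (T/A), 21 (A/T), 23 (T/A), 26 (G/T), 29 (G/A), 32 (A/T), 34 (G/A), 36 (A/G), 37 (A/G), 39 (T/G).
There are 12 differences over 48 sites, so p = 12/48 = 0.250.

0.250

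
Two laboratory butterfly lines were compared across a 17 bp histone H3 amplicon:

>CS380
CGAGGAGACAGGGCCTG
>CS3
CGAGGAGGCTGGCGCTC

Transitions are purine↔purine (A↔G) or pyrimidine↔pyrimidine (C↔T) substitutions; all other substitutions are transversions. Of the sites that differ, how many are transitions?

1

The sequences differ at positions 8 (A/G, transition), 10 (A/T, transversion), 13 (G/C, transversion), 14 (C/G, transversion), 17 (G/C, transversion).
Of the 5 differences, 1 transition and 4 transversions, so the answer is 1.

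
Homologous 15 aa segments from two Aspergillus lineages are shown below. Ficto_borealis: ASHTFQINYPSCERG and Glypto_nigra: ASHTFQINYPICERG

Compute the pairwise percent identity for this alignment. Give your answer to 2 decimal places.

93.33%

A single mismatch occurs at site 11 (S↔I).
14 of the 15 sites match, so the percent identity is 14/15 × 100 = 93.33%.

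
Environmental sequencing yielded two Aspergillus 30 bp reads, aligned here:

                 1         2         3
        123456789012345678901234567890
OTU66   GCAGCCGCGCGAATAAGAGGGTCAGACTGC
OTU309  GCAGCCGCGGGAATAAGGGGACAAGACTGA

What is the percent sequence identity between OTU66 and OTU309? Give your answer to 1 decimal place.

Mismatches occur at site 10 (C→G), site 18 (A→G), site 21 (G→A), site 22 (T→C), site 23 (C→A), site 30 (C→A).
24 of the 30 sites match, so the percent identity is 24/30 × 100 = 80.0%.

80.0%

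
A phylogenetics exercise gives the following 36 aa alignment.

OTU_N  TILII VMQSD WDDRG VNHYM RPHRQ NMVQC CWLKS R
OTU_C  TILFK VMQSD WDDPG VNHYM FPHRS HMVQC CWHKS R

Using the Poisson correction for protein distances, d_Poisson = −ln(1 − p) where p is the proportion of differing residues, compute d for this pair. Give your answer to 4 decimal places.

Mismatches occur at site 4 (I↔F), site 5 (I↔K), site 14 (R↔P), site 21 (R↔F), site 25 (Q↔S), site 26 (N↔H), site 33 (L↔H).
p = 7/36 = 0.194444.
d = −ln(1 − 0.194444) = −ln(0.805556) = 0.2162.

0.2162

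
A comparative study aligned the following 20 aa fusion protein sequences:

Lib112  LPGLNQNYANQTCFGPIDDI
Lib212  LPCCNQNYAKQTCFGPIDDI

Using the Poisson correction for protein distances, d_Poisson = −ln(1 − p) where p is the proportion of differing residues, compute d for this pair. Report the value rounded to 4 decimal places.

0.1625

Differing sites — 3:G/C; 4:L/C; 10:N/K.
p = 3/20 = 0.150000.
d = −ln(1 − 0.150000) = −ln(0.850000) = 0.1625.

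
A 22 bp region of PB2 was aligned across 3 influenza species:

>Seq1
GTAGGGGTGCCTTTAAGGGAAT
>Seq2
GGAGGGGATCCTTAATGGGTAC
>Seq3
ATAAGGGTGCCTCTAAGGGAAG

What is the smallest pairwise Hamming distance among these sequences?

Pairwise Hamming distances:
  Seq1 vs Seq2: 7
  Seq1 vs Seq3: 4
  Seq2 vs Seq3: 10
The smallest is 4, between Seq1 and Seq3.

4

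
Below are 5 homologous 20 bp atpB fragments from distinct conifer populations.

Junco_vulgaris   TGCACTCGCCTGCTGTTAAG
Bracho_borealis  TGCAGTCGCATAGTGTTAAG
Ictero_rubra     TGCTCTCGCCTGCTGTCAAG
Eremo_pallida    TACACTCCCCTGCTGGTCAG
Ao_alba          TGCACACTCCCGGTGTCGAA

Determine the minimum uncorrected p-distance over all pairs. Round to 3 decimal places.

0.100

Pairwise Hamming distances:
  Junco_vulgaris vs Bracho_borealis: 4
  Junco_vulgaris vs Ictero_rubra: 2
  Junco_vulgaris vs Eremo_pallida: 4
  Junco_vulgaris vs Ao_alba: 7
  Bracho_borealis vs Ictero_rubra: 6
  Bracho_borealis vs Eremo_pallida: 8
  Bracho_borealis vs Ao_alba: 9
  Ictero_rubra vs Eremo_pallida: 6
  Ictero_rubra vs Ao_alba: 7
  Eremo_pallida vs Ao_alba: 9
The smallest is 2 mismatches, between Junco_vulgaris and Ictero_rubra; p = 2/20 = 0.100.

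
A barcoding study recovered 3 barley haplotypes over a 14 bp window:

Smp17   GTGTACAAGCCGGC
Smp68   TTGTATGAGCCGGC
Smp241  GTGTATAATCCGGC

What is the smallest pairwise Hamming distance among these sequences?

2

Pairwise Hamming distances:
  Smp17 vs Smp68: 3
  Smp17 vs Smp241: 2
  Smp68 vs Smp241: 3
The smallest is 2, between Smp17 and Smp241.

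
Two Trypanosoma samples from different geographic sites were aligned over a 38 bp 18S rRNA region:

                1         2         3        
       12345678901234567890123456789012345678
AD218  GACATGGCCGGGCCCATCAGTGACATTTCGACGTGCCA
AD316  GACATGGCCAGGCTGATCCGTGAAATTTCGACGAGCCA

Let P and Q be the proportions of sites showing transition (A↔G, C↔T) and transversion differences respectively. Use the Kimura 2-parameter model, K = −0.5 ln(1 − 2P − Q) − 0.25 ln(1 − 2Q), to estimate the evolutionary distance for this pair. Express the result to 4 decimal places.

0.1773

Mismatches occur at site 10 (G→A, transition), site 14 (C→T, transition), site 15 (C→G, transversion), site 19 (A→C, transversion), site 24 (C→A, transversion), site 34 (T→A, transversion).
Of the 6 differences, 2 transitions and 4 transversions over 38 sites: P = 2/38 = 0.052632, Q = 4/38 = 0.105263.
d = −0.5·ln(0.789473) − 0.25·ln(0.789474) = −0.5·(-0.236390) − 0.25·(-0.236388) = 0.1773.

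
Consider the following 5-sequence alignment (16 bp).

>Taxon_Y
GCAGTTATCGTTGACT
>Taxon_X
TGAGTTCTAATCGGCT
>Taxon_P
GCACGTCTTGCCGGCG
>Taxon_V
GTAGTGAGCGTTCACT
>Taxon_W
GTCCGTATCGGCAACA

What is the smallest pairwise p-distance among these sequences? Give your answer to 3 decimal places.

Pairwise Hamming distances:
  Taxon_Y vs Taxon_X: 7
  Taxon_Y vs Taxon_P: 8
  Taxon_Y vs Taxon_V: 4
  Taxon_Y vs Taxon_W: 8
  Taxon_X vs Taxon_P: 8
  Taxon_X vs Taxon_V: 10
  Taxon_X vs Taxon_W: 12
  Taxon_P vs Taxon_V: 12
  Taxon_P vs Taxon_W: 8
  Taxon_V vs Taxon_W: 9
The smallest is 4 mismatches, between Taxon_Y and Taxon_V; p = 4/16 = 0.250.

0.250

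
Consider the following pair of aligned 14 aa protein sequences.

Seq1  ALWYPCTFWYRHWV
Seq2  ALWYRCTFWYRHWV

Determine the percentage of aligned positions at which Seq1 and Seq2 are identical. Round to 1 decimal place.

Differing sites — 5:P/R.
13 of the 14 sites match, so the percent identity is 13/14 × 100 = 92.9%.

92.9%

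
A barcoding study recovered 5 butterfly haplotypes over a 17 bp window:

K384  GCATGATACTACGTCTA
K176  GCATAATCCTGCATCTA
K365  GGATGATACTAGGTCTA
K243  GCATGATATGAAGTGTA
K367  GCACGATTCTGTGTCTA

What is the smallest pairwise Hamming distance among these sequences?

Pairwise Hamming distances:
  K384 vs K176: 4
  K384 vs K365: 2
  K384 vs K243: 4
  K384 vs K367: 4
  K176 vs K365: 6
  K176 vs K243: 8
  K176 vs K367: 5
  K365 vs K243: 5
  K365 vs K367: 5
  K243 vs K367: 7
The smallest is 2, between K384 and K365.

2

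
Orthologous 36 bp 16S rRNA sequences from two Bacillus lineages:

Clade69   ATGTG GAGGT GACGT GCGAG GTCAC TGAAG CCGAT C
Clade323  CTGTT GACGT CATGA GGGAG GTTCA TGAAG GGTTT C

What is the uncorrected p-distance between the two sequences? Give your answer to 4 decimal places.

0.3889

Mismatches occur at site 1 (A→C), site 5 (G→T), site 8 (G→C), site 11 (G→C), site 13 (C→T), site 15 (T→A), site 17 (C→G), site 23 (C→T), site 24 (A→C), site 25 (C→A), site 31 (C→G), site 32 (C→G), site 33 (G→T), site 34 (A→T).
There are 14 differences over 36 sites, so p = 14/36 = 0.3889.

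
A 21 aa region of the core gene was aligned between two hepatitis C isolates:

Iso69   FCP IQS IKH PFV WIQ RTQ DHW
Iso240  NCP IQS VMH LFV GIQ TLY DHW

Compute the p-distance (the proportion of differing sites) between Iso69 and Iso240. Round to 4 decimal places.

Differing sites — 1:F/N; 7:I/V; 8:K/M; 10:P/L; 13:W/G; 16:R/T; 17:T/L; 18:Q/Y.
There are 8 differences over 21 sites, so p = 8/21 = 0.3810.

0.3810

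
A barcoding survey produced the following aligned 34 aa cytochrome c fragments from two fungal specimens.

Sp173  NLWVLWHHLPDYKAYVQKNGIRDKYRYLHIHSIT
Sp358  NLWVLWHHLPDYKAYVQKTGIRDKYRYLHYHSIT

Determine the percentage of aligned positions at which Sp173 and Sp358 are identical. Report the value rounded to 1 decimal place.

94.1%

Mismatches occur at site 19 (N→T), site 30 (I→Y).
32 of the 34 sites match, so the percent identity is 32/34 × 100 = 94.1%.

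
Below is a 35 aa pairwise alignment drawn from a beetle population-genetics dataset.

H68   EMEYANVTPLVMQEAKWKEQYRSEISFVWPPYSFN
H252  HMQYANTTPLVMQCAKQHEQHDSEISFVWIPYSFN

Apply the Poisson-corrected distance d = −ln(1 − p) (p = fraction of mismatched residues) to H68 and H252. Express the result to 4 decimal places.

The sequences differ at positions 1 (E/H), 3 (E/Q), 7 (V/T), 14 (E/C), 17 (W/Q), 18 (K/H), 21 (Y/H), 22 (R/D), 30 (P/I).
p = 9/35 = 0.257143.
d = −ln(1 − 0.257143) = −ln(0.742857) = 0.2973.

0.2973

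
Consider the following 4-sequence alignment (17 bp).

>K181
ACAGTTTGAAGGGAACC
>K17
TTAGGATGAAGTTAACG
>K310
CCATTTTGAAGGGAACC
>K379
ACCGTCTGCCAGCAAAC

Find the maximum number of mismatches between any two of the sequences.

Pairwise Hamming distances:
  K181 vs K17: 7
  K181 vs K310: 2
  K181 vs K379: 7
  K17 vs K310: 8
  K17 vs K379: 12
  K310 vs K379: 9
The largest is 12, between K17 and K379.

12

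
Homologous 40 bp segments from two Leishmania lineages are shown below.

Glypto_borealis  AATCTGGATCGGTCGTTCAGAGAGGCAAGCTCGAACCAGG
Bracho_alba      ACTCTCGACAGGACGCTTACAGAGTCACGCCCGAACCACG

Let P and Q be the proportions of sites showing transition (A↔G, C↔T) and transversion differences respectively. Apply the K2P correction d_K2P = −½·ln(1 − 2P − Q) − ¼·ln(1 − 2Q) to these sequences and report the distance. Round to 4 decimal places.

The sequences differ at positions 2 (A/C, transversion), 6 (G/C, transversion), 9 (T/C, transition), 10 (C/A, transversion), 13 (T/A, transversion), 16 (T/C, transition), 18 (C/T, transition), 20 (G/C, transversion), 25 (G/T, transversion), 28 (A/C, transversion), 31 (T/C, transition), 39 (G/C, transversion).
Of the 12 differences, 4 transitions and 8 transversions over 40 sites: P = 4/40 = 0.100000, Q = 8/40 = 0.200000.
d = −0.5·ln(0.600000) − 0.25·ln(0.600000) = −0.5·(-0.510826) − 0.25·(-0.510826) = 0.3831.

0.3831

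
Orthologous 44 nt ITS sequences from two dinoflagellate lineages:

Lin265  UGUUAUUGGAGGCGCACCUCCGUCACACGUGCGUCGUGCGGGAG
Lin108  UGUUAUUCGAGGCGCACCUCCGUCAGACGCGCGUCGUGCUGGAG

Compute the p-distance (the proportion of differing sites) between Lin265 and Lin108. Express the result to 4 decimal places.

0.0909

Differing sites — 8:G/C; 26:C/G; 30:U/C; 40:G/U.
There are 4 differences over 44 sites, so p = 4/44 = 0.0909.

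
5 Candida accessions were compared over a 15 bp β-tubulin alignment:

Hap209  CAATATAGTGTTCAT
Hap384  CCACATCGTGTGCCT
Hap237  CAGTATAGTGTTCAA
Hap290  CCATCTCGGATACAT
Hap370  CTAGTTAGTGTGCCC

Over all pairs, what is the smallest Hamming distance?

2

Pairwise Hamming distances:
  Hap209 vs Hap384: 5
  Hap209 vs Hap237: 2
  Hap209 vs Hap290: 6
  Hap209 vs Hap370: 6
  Hap384 vs Hap237: 7
  Hap384 vs Hap290: 6
  Hap384 vs Hap370: 5
  Hap237 vs Hap290: 8
  Hap237 vs Hap370: 7
  Hap290 vs Hap370: 9
The smallest is 2, between Hap209 and Hap237.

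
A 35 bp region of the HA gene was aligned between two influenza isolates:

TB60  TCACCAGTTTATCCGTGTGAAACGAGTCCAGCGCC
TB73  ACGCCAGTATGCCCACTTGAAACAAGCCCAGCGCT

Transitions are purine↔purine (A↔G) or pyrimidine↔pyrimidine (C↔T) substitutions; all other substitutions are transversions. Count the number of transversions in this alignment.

Mismatches occur at site 1 (T→A, transversion), site 3 (A→G, transition), site 9 (T→A, transversion), site 11 (A→G, transition), site 12 (T→C, transition), site 15 (G→A, transition), site 16 (T→C, transition), site 17 (G→T, transversion), site 24 (G→A, transition), site 27 (T→C, transition), site 35 (C→T, transition).
Of the 11 differences, 8 transitions and 3 transversions, so the answer is 3.

3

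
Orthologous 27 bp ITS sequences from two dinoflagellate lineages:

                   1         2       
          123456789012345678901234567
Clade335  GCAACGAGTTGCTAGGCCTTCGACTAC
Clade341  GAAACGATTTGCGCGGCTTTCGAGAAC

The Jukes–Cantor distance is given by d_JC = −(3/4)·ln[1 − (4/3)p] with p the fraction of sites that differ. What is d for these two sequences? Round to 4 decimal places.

0.3181

Mismatches occur at site 2 (C→A), site 8 (G→T), site 13 (T→G), site 14 (A→C), site 18 (C→T), site 24 (C→G), site 25 (T→A).
p = 7/27 = 0.259259.
d = −0.75 · ln(1 − (4/3)·0.259259) = −0.75 · ln(0.654321) = −0.75 · (-0.424157) = 0.3181.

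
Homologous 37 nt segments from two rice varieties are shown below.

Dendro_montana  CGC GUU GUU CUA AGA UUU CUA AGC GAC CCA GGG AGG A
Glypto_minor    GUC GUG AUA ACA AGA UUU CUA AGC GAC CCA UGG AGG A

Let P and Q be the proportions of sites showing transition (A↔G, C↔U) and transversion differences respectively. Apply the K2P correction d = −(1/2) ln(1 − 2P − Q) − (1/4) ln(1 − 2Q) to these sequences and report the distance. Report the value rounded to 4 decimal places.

Differing sites — 1:C/G (Tv); 2:G/U (Tv); 6:U/G (Tv); 7:G/A (Ti); 9:U/A (Tv); 10:C/A (Tv); 11:U/C (Ti); 31:G/U (Tv).
Of the 8 differences, 2 transitions and 6 transversions over 37 sites: P = 2/37 = 0.054054, Q = 6/37 = 0.162162.
d = −0.5·ln(0.729730) − 0.25·ln(0.675676) = −0.5·(-0.315081) − 0.25·(-0.392042) = 0.2556.

0.2556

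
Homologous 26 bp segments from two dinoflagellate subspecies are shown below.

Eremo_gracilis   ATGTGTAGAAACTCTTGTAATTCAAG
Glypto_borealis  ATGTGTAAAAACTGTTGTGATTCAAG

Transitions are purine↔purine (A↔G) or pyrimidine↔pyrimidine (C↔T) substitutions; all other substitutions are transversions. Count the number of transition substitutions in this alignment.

2

Differing sites — 8:G/A (Ti); 14:C/G (Tv); 19:A/G (Ti).
Of the 3 differences, 2 transitions and 1 transversion, so the answer is 2.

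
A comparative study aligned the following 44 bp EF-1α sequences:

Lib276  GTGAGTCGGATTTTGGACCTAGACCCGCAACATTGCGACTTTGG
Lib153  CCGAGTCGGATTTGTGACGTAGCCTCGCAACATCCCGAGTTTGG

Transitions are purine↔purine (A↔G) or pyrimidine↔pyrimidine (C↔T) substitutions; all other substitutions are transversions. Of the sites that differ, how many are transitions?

3

Mismatches occur at site 1 (G↔C, transversion), site 2 (T↔C, transition), site 14 (T↔G, transversion), site 15 (G↔T, transversion), site 19 (C↔G, transversion), site 23 (A↔C, transversion), site 25 (C↔T, transition), site 34 (T↔C, transition), site 35 (G↔C, transversion), site 39 (C↔G, transversion).
Of the 10 differences, 3 transitions and 7 transversions, so the answer is 3.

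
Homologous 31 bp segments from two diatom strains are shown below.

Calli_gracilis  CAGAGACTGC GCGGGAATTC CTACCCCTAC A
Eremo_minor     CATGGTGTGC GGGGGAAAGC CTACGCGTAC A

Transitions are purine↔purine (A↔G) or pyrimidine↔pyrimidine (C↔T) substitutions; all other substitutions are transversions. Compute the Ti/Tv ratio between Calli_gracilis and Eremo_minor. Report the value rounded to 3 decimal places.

The sequences differ at positions 3 (G/T, transversion), 4 (A/G, transition), 6 (A/T, transversion), 7 (C/G, transversion), 12 (C/G, transversion), 18 (T/A, transversion), 19 (T/G, transversion), 25 (C/G, transversion), 27 (C/G, transversion).
Of the 9 differences, 1 transition and 8 transversions, so Ti/Tv = 1/8 = 0.125.

0.125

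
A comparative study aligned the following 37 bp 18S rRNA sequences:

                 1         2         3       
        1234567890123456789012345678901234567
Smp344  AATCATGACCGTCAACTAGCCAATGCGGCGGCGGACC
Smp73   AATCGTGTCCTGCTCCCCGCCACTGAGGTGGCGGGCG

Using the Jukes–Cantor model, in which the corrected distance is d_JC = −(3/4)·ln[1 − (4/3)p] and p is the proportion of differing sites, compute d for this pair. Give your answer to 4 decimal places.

Mismatches occur at site 5 (A/G), site 8 (A/T), site 11 (G/T), site 12 (T/G), site 14 (A/T), site 15 (A/C), site 17 (T/C), site 18 (A/C), site 23 (A/C), site 26 (C/A), site 29 (C/T), site 35 (A/G), site 37 (C/G).
p = 13/37 = 0.351351.
d = −0.75 · ln(1 − (4/3)·0.351351) = −0.75 · ln(0.531532) = −0.75 · (-0.631992) = 0.4740.

0.4740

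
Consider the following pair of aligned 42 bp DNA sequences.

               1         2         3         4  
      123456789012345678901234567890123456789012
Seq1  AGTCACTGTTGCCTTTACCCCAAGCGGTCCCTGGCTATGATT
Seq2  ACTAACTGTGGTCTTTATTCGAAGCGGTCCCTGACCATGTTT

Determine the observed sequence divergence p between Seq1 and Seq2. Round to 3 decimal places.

Differing sites — 2:G/C; 4:C/A; 10:T/G; 12:C/T; 18:C/T; 19:C/T; 21:C/G; 34:G/A; 36:T/C; 40:A/T.
There are 10 differences over 42 sites, so p = 10/42 = 0.238.

0.238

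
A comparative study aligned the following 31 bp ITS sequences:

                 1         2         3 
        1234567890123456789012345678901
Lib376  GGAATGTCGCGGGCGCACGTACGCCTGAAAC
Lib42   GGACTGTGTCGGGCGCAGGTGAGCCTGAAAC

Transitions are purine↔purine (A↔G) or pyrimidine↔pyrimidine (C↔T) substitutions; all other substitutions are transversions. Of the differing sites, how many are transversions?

5

The sequences differ at positions 4 (A/C, transversion), 8 (C/G, transversion), 9 (G/T, transversion), 18 (C/G, transversion), 21 (A/G, transition), 22 (C/A, transversion).
Of the 6 differences, 1 transition and 5 transversions, so the answer is 5.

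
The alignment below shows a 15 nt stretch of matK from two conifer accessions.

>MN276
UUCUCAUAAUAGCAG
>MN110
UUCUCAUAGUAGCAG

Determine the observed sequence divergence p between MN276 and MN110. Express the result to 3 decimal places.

A single mismatch occurs at site 9 (A→G).
There are 1 differences over 15 sites, so p = 1/15 = 0.067.

0.067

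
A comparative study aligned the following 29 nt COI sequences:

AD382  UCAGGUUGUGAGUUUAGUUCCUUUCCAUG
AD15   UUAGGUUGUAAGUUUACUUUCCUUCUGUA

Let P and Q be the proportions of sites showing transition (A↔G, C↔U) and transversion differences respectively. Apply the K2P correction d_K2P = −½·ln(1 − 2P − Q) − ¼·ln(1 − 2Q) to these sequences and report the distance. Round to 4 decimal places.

0.3820

Mismatches occur at site 2 (C↔U, transition), site 10 (G↔A, transition), site 17 (G↔C, transversion), site 20 (C↔U, transition), site 22 (U↔C, transition), site 26 (C↔U, transition), site 27 (A↔G, transition), site 29 (G↔A, transition).
Of the 8 differences, 7 transitions and 1 transversion over 29 sites: P = 7/29 = 0.241379, Q = 1/29 = 0.034483.
d = −0.5·ln(0.482759) − 0.25·ln(0.931034) = −0.5·(-0.728238) − 0.25·(-0.071459) = 0.3820.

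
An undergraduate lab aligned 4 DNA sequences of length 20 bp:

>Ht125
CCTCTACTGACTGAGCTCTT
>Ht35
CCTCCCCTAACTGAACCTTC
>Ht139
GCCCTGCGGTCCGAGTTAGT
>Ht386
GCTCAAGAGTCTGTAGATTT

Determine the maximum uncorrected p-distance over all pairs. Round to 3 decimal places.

0.700

Pairwise Hamming distances:
  Ht125 vs Ht35: 7
  Ht125 vs Ht139: 9
  Ht125 vs Ht386: 10
  Ht35 vs Ht139: 14
  Ht35 vs Ht386: 11
  Ht139 vs Ht386: 12
The largest is 14 mismatches, between Ht35 and Ht139; p = 14/20 = 0.700.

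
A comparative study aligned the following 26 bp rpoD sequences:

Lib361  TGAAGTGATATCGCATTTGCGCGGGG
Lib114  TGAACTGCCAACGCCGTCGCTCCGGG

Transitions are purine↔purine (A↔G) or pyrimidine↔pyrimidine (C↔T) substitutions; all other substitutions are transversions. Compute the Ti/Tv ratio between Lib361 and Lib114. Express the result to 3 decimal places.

0.286

Mismatches occur at site 5 (G↔C, transversion), site 8 (A↔C, transversion), site 9 (T↔C, transition), site 11 (T↔A, transversion), site 15 (A↔C, transversion), site 16 (T↔G, transversion), site 18 (T↔C, transition), site 21 (G↔T, transversion), site 23 (G↔C, transversion).
Of the 9 differences, 2 transitions and 7 transversions, so Ti/Tv = 2/7 = 0.286.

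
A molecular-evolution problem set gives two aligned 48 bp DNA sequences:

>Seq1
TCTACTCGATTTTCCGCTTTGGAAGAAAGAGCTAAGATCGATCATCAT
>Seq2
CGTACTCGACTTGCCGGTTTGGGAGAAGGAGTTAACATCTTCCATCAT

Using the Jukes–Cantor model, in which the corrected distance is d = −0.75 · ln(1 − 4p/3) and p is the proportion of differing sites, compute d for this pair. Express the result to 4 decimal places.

Mismatches occur at site 1 (T↔C), site 2 (C↔G), site 10 (T↔C), site 13 (T↔G), site 17 (C↔G), site 23 (A↔G), site 28 (A↔G), site 32 (C↔T), site 36 (G↔C), site 40 (G↔T), site 41 (A↔T), site 42 (T↔C).
p = 12/48 = 0.250000.
d = −0.75 · ln(1 − (4/3)·0.250000) = −0.75 · ln(0.666667) = −0.75 · (-0.405465) = 0.3041.

0.3041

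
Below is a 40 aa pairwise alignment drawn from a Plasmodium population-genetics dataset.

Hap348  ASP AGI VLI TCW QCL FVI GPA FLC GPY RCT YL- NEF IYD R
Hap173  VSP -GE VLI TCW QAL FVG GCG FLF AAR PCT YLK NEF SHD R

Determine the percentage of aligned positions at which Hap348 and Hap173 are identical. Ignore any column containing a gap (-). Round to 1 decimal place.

65.8%

Excluding the 2 gap columns leaves 38 comparable sites.
Mismatches occur at site 1 (A→V), site 6 (I→E), site 14 (C→A), site 18 (I→G), site 20 (P→C), site 21 (A→G), site 24 (C→F), site 25 (G→A), site 26 (P→A), site 27 (Y→R), site 28 (R→P), site 37 (I→S), site 38 (Y→H).
25 of the 38 comparable sites match, so the percent identity is 25/38 × 100 = 65.8%.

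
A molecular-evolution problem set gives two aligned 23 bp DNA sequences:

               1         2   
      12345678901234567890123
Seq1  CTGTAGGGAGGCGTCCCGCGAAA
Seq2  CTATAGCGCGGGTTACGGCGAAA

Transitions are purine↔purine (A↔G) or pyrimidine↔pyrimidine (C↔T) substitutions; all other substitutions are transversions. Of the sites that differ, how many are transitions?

Differing sites — 3:G/A (Ti); 7:G/C (Tv); 9:A/C (Tv); 12:C/G (Tv); 13:G/T (Tv); 15:C/A (Tv); 17:C/G (Tv).
Of the 7 differences, 1 transition and 6 transversions, so the answer is 1.

1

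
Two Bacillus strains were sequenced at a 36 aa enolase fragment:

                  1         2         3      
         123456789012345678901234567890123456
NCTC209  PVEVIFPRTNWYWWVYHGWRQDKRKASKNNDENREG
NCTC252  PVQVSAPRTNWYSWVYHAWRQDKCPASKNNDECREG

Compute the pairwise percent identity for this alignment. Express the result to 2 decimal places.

The sequences differ at positions 3 (E/Q), 5 (I/S), 6 (F/A), 13 (W/S), 18 (G/A), 24 (R/C), 25 (K/P), 33 (N/C).
28 of the 36 sites match, so the percent identity is 28/36 × 100 = 77.78%.

77.78%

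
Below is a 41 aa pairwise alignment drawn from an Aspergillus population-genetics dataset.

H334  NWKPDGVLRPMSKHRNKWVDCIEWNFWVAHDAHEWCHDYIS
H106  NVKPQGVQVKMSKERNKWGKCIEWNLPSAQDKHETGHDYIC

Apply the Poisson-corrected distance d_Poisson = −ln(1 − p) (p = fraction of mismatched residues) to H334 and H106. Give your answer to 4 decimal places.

0.4947

Differing sites — 2:W/V; 5:D/Q; 8:L/Q; 9:R/V; 10:P/K; 14:H/E; 19:V/G; 20:D/K; 26:F/L; 27:W/P; 28:V/S; 30:H/Q; 32:A/K; 35:W/T; 36:C/G; 41:S/C.
p = 16/41 = 0.390244.
d = −ln(1 − 0.390244) = −ln(0.609756) = 0.4947.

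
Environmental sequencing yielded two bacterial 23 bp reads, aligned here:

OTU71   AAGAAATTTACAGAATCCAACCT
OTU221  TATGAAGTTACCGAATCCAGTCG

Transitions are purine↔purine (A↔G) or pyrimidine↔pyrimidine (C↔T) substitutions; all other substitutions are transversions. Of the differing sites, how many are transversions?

Differing sites — 1:A/T (Tv); 3:G/T (Tv); 4:A/G (Ti); 7:T/G (Tv); 12:A/C (Tv); 20:A/G (Ti); 21:C/T (Ti); 23:T/G (Tv).
Of the 8 differences, 3 transitions and 5 transversions, so the answer is 5.

5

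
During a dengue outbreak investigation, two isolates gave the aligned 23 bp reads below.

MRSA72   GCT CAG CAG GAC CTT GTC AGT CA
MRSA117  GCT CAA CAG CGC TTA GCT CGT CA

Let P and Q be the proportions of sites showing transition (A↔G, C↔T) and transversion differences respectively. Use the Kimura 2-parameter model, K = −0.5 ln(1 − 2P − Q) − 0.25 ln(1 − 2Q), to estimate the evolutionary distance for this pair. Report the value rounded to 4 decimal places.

0.4920

Differing sites — 6:G/A (Ti); 10:G/C (Tv); 11:A/G (Ti); 13:C/T (Ti); 15:T/A (Tv); 17:T/C (Ti); 18:C/T (Ti); 19:A/C (Tv).
Of the 8 differences, 5 transitions and 3 transversions over 23 sites: P = 5/23 = 0.217391, Q = 3/23 = 0.130435.
d = −0.5·ln(0.434783) − 0.25·ln(0.739130) = −0.5·(-0.832908) − 0.25·(-0.302281) = 0.4920.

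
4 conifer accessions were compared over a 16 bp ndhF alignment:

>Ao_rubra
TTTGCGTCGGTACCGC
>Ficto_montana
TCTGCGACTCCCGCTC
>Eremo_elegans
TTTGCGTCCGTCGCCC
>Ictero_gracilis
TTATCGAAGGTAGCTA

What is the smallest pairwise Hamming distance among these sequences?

4

Pairwise Hamming distances:
  Ao_rubra vs Ficto_montana: 8
  Ao_rubra vs Eremo_elegans: 4
  Ao_rubra vs Ictero_gracilis: 7
  Ficto_montana vs Eremo_elegans: 6
  Ficto_montana vs Ictero_gracilis: 9
  Eremo_elegans vs Ictero_gracilis: 8
The smallest is 4, between Ao_rubra and Eremo_elegans.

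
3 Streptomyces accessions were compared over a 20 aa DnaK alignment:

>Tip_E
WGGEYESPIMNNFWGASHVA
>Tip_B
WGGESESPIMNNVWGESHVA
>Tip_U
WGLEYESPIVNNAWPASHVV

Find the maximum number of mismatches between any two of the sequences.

Pairwise Hamming distances:
  Tip_E vs Tip_B: 3
  Tip_E vs Tip_U: 5
  Tip_B vs Tip_U: 7
The largest is 7, between Tip_B and Tip_U.

7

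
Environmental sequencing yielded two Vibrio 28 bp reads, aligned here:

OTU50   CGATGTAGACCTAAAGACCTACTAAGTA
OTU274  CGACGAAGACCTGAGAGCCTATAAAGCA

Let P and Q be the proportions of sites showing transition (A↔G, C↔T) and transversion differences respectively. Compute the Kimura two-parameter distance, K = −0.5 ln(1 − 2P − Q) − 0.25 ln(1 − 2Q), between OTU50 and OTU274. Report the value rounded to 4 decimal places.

0.4622

Mismatches occur at site 4 (T↔C, transition), site 6 (T↔A, transversion), site 13 (A↔G, transition), site 15 (A↔G, transition), site 16 (G↔A, transition), site 17 (A↔G, transition), site 22 (C↔T, transition), site 23 (T↔A, transversion), site 27 (T↔C, transition).
Of the 9 differences, 7 transitions and 2 transversions over 28 sites: P = 7/28 = 0.250000, Q = 2/28 = 0.071429.
d = −0.5·ln(0.428571) − 0.25·ln(0.857142) = −0.5·(-0.847299) − 0.25·(-0.154152) = 0.4622.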